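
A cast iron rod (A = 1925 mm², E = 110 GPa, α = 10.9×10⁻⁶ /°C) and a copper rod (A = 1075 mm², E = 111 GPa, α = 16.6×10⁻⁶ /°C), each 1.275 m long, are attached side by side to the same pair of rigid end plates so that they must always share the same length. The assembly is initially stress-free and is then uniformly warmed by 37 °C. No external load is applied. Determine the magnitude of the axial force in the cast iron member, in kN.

P ≈ 16.1 kN (tensile in the cast iron)

Equilibrium of a rigid end plate with no external load gives equal and opposite internal forces ±P in the two members. Since α_{copper} > α_{cast iron}, heating drives the copper into compression and the cast iron into tension.
Compatibility of the two members (thermal + elastic change equal): (α₁ − α₂)ΔT = P·[1/(A₁E₁) + 1/(A₂E₂)].
|α₁ − α₂|·ΔT = 5.7×10⁻⁶ × 37 = 0.0002109.
1/(A₁E₁) + 1/(A₂E₂) = 1/(1925×110×10³) + 1/(1075×111×10³) = 1.31×10⁻⁸ N⁻¹.
P = 0.0002109 / 1.31×10⁻⁸ = 16100 N = 16.1 kN.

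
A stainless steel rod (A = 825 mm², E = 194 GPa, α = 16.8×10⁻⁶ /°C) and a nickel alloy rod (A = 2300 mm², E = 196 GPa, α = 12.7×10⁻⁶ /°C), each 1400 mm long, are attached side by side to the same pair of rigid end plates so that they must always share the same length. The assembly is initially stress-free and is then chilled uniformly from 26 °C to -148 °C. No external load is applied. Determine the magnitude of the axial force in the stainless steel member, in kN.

P ≈ 84.3 kN (tensile in the stainless steel)

The stainless steel has the larger α, so on cooling it would change length more than the nickel alloy if both were free. The rigid plates force a common final length, so the stainless steel is put into tension and the nickel alloy into compression, with equal and opposite forces P (no external load).
Setting the final lengths equal and cancelling L: (α₁ − α₂)ΔT = P/(A₁E₁) + P/(A₂E₂).
|α₁ − α₂|·ΔT = 4.1×10⁻⁶ × 174 = 0.0007134.
1/(A₁E₁) + 1/(A₂E₂) = 1/(825×194×10³) + 1/(2300×196×10³) = 8.466×10⁻⁹ N⁻¹.
So P = 0.0007134 / 8.466×10⁻⁹ = 84.26 kN.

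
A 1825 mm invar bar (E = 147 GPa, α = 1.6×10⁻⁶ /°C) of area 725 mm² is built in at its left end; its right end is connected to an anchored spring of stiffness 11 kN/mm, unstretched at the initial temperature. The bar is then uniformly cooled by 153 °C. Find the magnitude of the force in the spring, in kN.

Free thermal contraction: δ_free = αΔT L = 1.6×10⁻⁶ × 153 × 1825 = 0.4468 mm.
Let P be the tensile force in the spring. The bar extends elastically by PL/(AE) and the spring stretches by P/k; together these equal δ_free.
So P = δ_free / [L/(AE) + 1/k] = 0.4468 / [ 1825/(725×147×10³) + 1/(11×10³) ].
P = 0.4468 / 0.000108 = 4135 N.

P ≈ 4.14 kN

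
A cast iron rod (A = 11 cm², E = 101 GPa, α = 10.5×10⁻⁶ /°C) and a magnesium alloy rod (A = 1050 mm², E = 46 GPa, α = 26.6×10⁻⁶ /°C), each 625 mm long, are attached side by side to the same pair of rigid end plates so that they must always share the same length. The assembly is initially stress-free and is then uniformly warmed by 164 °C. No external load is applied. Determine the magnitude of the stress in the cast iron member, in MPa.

Equilibrium of a rigid end plate with no external load gives equal and opposite internal forces ±P in the two members. Since α_{magnesium alloy} > α_{cast iron}, heating drives the magnesium alloy into compression and the cast iron into tension.
Setting the final lengths equal and cancelling L: (α₁ − α₂)ΔT = P/(A₁E₁) + P/(A₂E₂).
|α₁ − α₂|·ΔT = 16.1×10⁻⁶ × 164 = 0.00264.
1/(A₁E₁) + 1/(A₂E₂) = 1/(1100×101×10³) + 1/(1050×46×10³) = 2.97×10⁻⁸ N⁻¹.
P = 0.00264 / 2.97×10⁻⁸ = 88890 N = 88.89 kN.
σ_{cast iron} = P/A₁ = 88890/1100 = 80.81 MPa, tensile.

σ ≈ 80.8 MPa (tensile)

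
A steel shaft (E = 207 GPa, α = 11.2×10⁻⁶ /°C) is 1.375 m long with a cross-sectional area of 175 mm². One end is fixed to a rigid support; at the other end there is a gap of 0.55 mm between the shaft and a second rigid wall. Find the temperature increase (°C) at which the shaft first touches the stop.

Contact occurs when the free expansion equals the gap: αΔT L = 0.55 mm.
So ΔT = g/(αL) = 0.55/(11.2×10⁻⁶ × 1375) = 35.71 °C.

ΔT ≈ 35.7 °C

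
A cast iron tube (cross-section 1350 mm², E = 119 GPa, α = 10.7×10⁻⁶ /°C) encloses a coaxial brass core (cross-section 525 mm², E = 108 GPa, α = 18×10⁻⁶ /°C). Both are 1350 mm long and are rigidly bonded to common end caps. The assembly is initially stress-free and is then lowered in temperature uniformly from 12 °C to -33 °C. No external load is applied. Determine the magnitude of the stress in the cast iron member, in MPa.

Equilibrium of a rigid end plate with no external load gives equal and opposite internal forces ±P in the two members. Since α_{brass} > α_{cast iron}, cooling drives the brass into tension and the cast iron into compression.
Equating the net (thermal + elastic) strains gives |α₁ − α₂|·ΔT = P·[1/(A₁E₁) + 1/(A₂E₂)].
|α₁ − α₂|·ΔT = 7.3×10⁻⁶ × 45 = 0.0003285.
1/(A₁E₁) + 1/(A₂E₂) = 1/(1350×119×10³) + 1/(525×108×10³) = 2.386×10⁻⁸ N⁻¹.
So P = 0.0003285 / 2.386×10⁻⁸ = 13.77 kN.
σ_{cast iron} = P/A₁ = 13770/1350 = 10.2 MPa, compressive.

σ ≈ 10.2 MPa (compressive)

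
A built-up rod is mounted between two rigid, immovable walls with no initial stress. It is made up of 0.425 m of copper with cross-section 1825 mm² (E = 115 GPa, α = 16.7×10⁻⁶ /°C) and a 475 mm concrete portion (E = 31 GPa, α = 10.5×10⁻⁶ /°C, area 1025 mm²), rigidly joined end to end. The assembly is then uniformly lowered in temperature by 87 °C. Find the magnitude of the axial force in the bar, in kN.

P ≈ 61.9 kN (tensile)

With the walls removed the bar would change length by δ_free = Σ αᵢΔT Lᵢ = 16.7×10⁻⁶×87×425 + 10.5×10⁻⁶×87×475 = 1.051 mm.
The walls prevent any net length change, so an axial force P (same in every segment) develops. Compatibility: P · Σ Lᵢ/(AᵢEᵢ) = δ_free.
Σ Lᵢ/(AᵢEᵢ) = 425/(1825×115×10³) + 475/(1025×31×10³) = 1.697×10⁻⁵ mm/N.
P = 1.051 / 1.697×10⁻⁵ = 61940 N = 61.94 kN, tensile.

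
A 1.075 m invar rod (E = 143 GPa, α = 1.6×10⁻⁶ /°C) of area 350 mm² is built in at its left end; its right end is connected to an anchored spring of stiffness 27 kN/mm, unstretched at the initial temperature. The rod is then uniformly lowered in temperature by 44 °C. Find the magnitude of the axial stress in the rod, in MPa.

The unrestrained thermal change is αΔT L = 1.6×10⁻⁶ × 44 × 1075 = 0.07568 mm.
With a force P in the spring, the elastic change of the rod is PL/(AE) and that of the spring is P/k; compatibility requires their sum to equal δ_free.
P [ L/(AE) + 1/k ] = δ_free → P [ 1075/(350×143×10³) + 1/(27×10³) ] = 0.07568.
P = 0.07568 / 5.852×10⁻⁵ = 1293 N.
σ = P/A = 1293/350 = 3.695 MPa.

σ ≈ 3.7 MPa (tensile)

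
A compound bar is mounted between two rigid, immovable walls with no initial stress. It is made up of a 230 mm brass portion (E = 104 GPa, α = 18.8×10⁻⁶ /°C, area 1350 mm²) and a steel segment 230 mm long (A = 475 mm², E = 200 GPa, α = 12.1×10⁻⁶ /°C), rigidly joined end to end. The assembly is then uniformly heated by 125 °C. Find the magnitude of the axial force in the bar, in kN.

If the supports were absent, the total length change would be Σ αᵢΔT Lᵢ = 18.8×10⁻⁶×125×230 + 12.1×10⁻⁶×125×230 = 0.8884 mm.
The rigid supports impose zero overall length change; the single axial force P common to all segments must satisfy P Σ Lᵢ/(AᵢEᵢ) = δ_free.
Σ Lᵢ/(AᵢEᵢ) = 230/(1350×104×10³) + 230/(475×200×10³) = 4.059×10⁻⁶ mm/N.
P = 0.8884 / 4.059×10⁻⁶ = 218900 N = 218.9 kN, compressive.

P ≈ 219 kN (compressive)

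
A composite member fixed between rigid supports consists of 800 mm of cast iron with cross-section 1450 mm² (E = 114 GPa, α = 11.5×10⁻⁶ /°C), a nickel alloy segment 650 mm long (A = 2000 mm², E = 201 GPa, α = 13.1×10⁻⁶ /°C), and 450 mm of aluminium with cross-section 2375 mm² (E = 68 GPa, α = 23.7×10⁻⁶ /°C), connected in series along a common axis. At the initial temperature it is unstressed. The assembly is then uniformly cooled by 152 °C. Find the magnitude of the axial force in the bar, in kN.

With the walls removed the bar would change length by δ_free = Σ αᵢΔT Lᵢ = 11.5×10⁻⁶×152×800 + 13.1×10⁻⁶×152×650 + 23.7×10⁻⁶×152×450 = 4.314 mm.
The walls prevent any net length change, so an axial force P (same in every segment) develops. Compatibility: P · Σ Lᵢ/(AᵢEᵢ) = δ_free.
The series flexibility is Σ Lᵢ/(AᵢEᵢ) = 800/(1450×114×10³) + 650/(2000×201×10³) + 450/(2375×68×10³) = 9.243×10⁻⁶ mm/N.
So P = 4.314 / 9.243×10⁻⁶ = 466.7 kN, tensile.

P ≈ 467 kN (tensile)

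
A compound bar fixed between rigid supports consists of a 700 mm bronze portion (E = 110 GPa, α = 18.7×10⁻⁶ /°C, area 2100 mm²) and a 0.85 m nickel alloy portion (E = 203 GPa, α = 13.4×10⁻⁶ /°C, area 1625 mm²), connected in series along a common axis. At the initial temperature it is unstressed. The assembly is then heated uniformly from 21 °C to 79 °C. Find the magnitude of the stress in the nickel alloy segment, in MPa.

If the supports were absent, the total length change would be Σ αᵢΔT Lᵢ = 18.7×10⁻⁶×58×700 + 13.4×10⁻⁶×58×850 = 1.42 mm.
Since the ends are fixed, an axial force P builds up, equal in every segment, with P · Σ Lᵢ/(AᵢEᵢ) = δ_free.
The series flexibility is Σ Lᵢ/(AᵢEᵢ) = 700/(2100×110×10³) + 850/(1625×203×10³) = 5.607×10⁻⁶ mm/N.
Hence P = δ_free / Σ(L/AE) = 1.42/5.607×10⁻⁶ = 253.2 kN (compressive).
σ_{nickel alloy} = P / A = 253200 / 1625 = 155.8 MPa.

σ ≈ 156 MPa (compressive)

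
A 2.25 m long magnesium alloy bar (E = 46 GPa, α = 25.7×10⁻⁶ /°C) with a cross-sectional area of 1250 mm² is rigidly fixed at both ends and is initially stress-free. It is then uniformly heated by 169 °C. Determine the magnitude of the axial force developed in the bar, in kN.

P ≈ 250 kN (compressive)

Full restraint means ε = 0, so the stress is σ = EαΔT = 46×10³ × 25.7×10⁻⁶ × 169 = 199.8 MPa.
P = AEαΔT = 1250 × 46×10³ × 25.7×10⁻⁶ × 169 = 249.7 kN (compressive).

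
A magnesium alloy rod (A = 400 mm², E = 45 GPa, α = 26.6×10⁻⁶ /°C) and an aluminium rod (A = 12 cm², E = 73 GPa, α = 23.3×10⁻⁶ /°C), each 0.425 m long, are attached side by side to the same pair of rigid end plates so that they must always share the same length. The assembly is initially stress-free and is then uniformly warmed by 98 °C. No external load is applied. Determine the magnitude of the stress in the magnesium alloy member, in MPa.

Equilibrium of a rigid end plate with no external load gives equal and opposite internal forces ±P in the two members. Since α_{magnesium alloy} > α_{aluminium}, heating drives the magnesium alloy into compression and the aluminium into tension.
Setting the final lengths equal and cancelling L: (α₁ − α₂)ΔT = P/(A₁E₁) + P/(A₂E₂).
|α₁ − α₂|·ΔT = 3.3×10⁻⁶ × 98 = 0.0003234.
1/(A₁E₁) + 1/(A₂E₂) = 1/(400×45×10³) + 1/(1200×73×10³) = 6.697×10⁻⁸ N⁻¹.
So P = 0.0003234 / 6.697×10⁻⁸ = 4.829 kN.
σ_{magnesium alloy} = P/A₁ = 4829/400 = 12.07 MPa, compressive.

σ ≈ 12.1 MPa (compressive)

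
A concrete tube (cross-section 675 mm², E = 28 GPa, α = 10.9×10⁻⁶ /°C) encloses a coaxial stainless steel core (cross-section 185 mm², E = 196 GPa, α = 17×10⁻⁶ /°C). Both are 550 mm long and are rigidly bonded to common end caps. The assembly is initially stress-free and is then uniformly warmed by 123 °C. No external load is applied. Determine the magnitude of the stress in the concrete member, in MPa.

σ ≈ 13.8 MPa (tensile)

The stainless steel has the larger α, so on heating it would change length more than the concrete if both were free. The rigid plates force a common final length, so the stainless steel is put into compression and the concrete into tension, with equal and opposite forces P (no external load).
Equating the net (thermal + elastic) strains gives |α₁ − α₂|·ΔT = P·[1/(A₁E₁) + 1/(A₂E₂)].
|α₁ − α₂|·ΔT = 6.1×10⁻⁶ × 123 = 0.0007503.
1/(A₁E₁) + 1/(A₂E₂) = 1/(675×28×10³) + 1/(185×196×10³) = 8.049×10⁻⁸ N⁻¹.
So P = 0.0007503 / 8.049×10⁻⁸ = 9.322 kN.
σ_{concrete} = P/A₁ = 9322/675 = 13.81 MPa, tensile.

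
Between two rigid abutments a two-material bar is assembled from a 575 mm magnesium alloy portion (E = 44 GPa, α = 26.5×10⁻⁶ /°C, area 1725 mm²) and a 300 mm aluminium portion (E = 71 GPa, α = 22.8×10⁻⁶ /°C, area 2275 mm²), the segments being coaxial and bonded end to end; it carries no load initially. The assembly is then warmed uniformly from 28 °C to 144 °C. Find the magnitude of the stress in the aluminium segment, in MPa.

With the walls removed the bar would change length by δ_free = Σ αᵢΔT Lᵢ = 26.5×10⁻⁶×116×575 + 22.8×10⁻⁶×116×300 = 2.561 mm.
The walls prevent any net length change, so an axial force P (same in every segment) develops. Compatibility: P · Σ Lᵢ/(AᵢEᵢ) = δ_free.
The series flexibility is Σ Lᵢ/(AᵢEᵢ) = 575/(1725×44×10³) + 300/(2275×71×10³) = 9.433×10⁻⁶ mm/N.
P = 2.561 / 9.433×10⁻⁶ = 271500 N = 271.5 kN, compressive.
σ_{aluminium} = P / A = 271500 / 2275 = 119.3 MPa.

σ ≈ 119 MPa (compressive)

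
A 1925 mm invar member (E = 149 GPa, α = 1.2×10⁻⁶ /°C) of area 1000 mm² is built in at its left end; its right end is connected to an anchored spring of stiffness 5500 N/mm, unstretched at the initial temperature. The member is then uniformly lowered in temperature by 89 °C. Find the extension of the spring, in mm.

If the spring were absent the member would shorten by αΔT L = 1.2×10⁻⁶ × 89 × 1925 = 0.2056 mm.
Let P be the tensile force in the spring. The member extends elastically by PL/(AE) and the spring stretches by P/k; together these equal δ_free.
So P = δ_free / [L/(AE) + 1/k] = 0.2056 / [ 1925/(1000×149×10³) + 1/(5500) ].
P = 0.2056 / 0.0001947 = 1056 N.
Spring extension = P/k = 1056/(5500) = 0.192 mm.

δ ≈ 0.192 mm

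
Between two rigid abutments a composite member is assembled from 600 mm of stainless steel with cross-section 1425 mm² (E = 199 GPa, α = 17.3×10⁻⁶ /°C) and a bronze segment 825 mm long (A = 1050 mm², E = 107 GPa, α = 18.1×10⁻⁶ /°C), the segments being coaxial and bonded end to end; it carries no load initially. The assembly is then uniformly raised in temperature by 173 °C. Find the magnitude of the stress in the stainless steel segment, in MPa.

σ ≈ 325 MPa (compressive)

If the supports were absent, the total length change would be Σ αᵢΔT Lᵢ = 17.3×10⁻⁶×173×600 + 18.1×10⁻⁶×173×825 = 4.379 mm.
The rigid supports impose zero overall length change; the single axial force P common to all segments must satisfy P Σ Lᵢ/(AᵢEᵢ) = δ_free.
The series flexibility is Σ Lᵢ/(AᵢEᵢ) = 600/(1425×199×10³) + 825/(1050×107×10³) = 9.459×10⁻⁶ mm/N.
P = 4.379 / 9.459×10⁻⁶ = 463000 N = 463 kN, compressive.
σ_{stainless steel} = P / A = 463000 / 1425 = 324.9 MPa.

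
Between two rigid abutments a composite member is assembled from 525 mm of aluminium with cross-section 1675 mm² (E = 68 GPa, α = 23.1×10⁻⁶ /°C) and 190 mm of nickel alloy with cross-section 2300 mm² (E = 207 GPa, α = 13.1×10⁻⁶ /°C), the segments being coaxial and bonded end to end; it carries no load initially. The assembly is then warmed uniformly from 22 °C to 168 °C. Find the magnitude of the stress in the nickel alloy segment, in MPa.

If the supports were absent, the total length change would be Σ αᵢΔT Lᵢ = 23.1×10⁻⁶×146×525 + 13.1×10⁻⁶×146×190 = 2.134 mm.
The rigid supports impose zero overall length change; the single axial force P common to all segments must satisfy P Σ Lᵢ/(AᵢEᵢ) = δ_free.
The series flexibility is Σ Lᵢ/(AᵢEᵢ) = 525/(1675×68×10³) + 190/(2300×207×10³) = 5.008×10⁻⁶ mm/N.
P = 2.134 / 5.008×10⁻⁶ = 426100 N = 426.1 kN, compressive.
σ_{nickel alloy} = P / A = 426100 / 2300 = 185.3 MPa.

σ ≈ 185 MPa (compressive)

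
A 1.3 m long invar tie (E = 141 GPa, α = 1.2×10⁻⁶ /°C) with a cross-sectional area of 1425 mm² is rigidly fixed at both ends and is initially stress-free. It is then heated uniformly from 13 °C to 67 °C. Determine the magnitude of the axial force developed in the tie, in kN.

Full restraint means ε = 0, so the stress is σ = EαΔT = 141×10³ × 1.2×10⁻⁶ × 54 = 9.137 MPa.
P = AEαΔT = 1425 × 141×10³ × 1.2×10⁻⁶ × 54 = 13.02 kN (compressive).

P ≈ 13 kN (compressive)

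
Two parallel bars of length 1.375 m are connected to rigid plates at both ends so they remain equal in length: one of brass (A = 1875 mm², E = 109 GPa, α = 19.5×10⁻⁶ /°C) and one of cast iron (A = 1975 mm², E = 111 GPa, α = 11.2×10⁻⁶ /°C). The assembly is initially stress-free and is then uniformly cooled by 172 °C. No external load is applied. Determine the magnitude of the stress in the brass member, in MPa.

The brass has the larger α, so on cooling it would change length more than the cast iron if both were free. The rigid plates force a common final length, so the brass is put into tension and the cast iron into compression, with equal and opposite forces P (no external load).
Setting the final lengths equal and cancelling L: (α₁ − α₂)ΔT = P/(A₁E₁) + P/(A₂E₂).
|α₁ − α₂|·ΔT = 8.3×10⁻⁶ × 172 = 0.001428.
1/(A₁E₁) + 1/(A₂E₂) = 1/(1875×109×10³) + 1/(1975×111×10³) = 9.454×10⁻⁹ N⁻¹.
P = 0.001428 / 9.454×10⁻⁹ = 151000 N = 151 kN.
σ_{brass} = P/A₁ = 151000/1875 = 80.53 MPa, tensile.

σ ≈ 80.5 MPa (tensile)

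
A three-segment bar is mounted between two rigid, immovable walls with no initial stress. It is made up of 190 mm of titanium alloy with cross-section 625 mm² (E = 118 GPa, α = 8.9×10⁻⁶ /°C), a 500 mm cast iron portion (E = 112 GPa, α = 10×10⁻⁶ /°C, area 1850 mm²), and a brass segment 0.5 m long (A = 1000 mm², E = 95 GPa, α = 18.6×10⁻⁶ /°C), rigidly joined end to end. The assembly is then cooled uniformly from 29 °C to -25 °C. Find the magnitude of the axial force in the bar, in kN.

P ≈ 84.2 kN (tensile)

With the walls removed the bar would change length by δ_free = Σ αᵢΔT Lᵢ = 8.9×10⁻⁶×54×190 + 10×10⁻⁶×54×500 + 18.6×10⁻⁶×54×500 = 0.8635 mm.
Since the ends are fixed, an axial force P builds up, equal in every segment, with P · Σ Lᵢ/(AᵢEᵢ) = δ_free.
The series flexibility is Σ Lᵢ/(AᵢEᵢ) = 190/(625×118×10³) + 500/(1850×112×10³) + 500/(1000×95×10³) = 1.025×10⁻⁵ mm/N.
P = 0.8635 / 1.025×10⁻⁵ = 84220 N = 84.22 kN, tensile.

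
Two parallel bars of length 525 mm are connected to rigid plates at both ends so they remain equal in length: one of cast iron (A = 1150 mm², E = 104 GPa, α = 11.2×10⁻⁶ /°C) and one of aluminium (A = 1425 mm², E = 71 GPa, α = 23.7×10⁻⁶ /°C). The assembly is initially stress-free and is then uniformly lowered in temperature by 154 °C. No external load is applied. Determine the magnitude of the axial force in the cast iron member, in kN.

Equilibrium of a rigid end plate with no external load gives equal and opposite internal forces ±P in the two members. Since α_{aluminium} > α_{cast iron}, cooling drives the aluminium into tension and the cast iron into compression.
Compatibility of the two members (thermal + elastic change equal): (α₁ − α₂)ΔT = P·[1/(A₁E₁) + 1/(A₂E₂)].
|α₁ − α₂|·ΔT = 12.5×10⁻⁶ × 154 = 0.001925.
1/(A₁E₁) + 1/(A₂E₂) = 1/(1150×104×10³) + 1/(1425×71×10³) = 1.825×10⁻⁸ N⁻¹.
So P = 0.001925 / 1.825×10⁻⁸ = 105.5 kN.

P ≈ 106 kN (compressive in the cast iron)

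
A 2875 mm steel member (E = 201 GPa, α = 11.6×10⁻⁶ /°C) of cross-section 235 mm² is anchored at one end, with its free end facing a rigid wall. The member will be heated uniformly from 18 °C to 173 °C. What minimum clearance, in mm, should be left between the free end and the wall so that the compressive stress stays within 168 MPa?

With no wall the member would lengthen by αΔT L = 11.6×10⁻⁶ × 155 × 2875 = 5.169 mm.
At the allowable stress the elastic shortening the wall may impose is σL/E = 168 × 2875 / (201×10³) = 2.403 mm.
So the gap has to take up the difference, g_min = δ_free − σL/E = 5.169 − 2.403 = 2.766 mm.

g ≈ 2.77 mm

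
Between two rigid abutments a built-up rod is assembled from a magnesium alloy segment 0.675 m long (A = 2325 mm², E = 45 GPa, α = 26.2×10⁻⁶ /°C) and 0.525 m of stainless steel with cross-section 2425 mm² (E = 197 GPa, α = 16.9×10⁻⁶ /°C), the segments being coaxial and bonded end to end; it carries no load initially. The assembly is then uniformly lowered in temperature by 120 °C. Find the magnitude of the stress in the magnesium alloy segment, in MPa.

Free thermal contraction of the whole bar: Σ αᵢΔT Lᵢ = 26.2×10⁻⁶×120×675 + 16.9×10⁻⁶×120×525 = 3.187 mm.
Since the ends are fixed, an axial force P builds up, equal in every segment, with P · Σ Lᵢ/(AᵢEᵢ) = δ_free.
Σ Lᵢ/(AᵢEᵢ) = 675/(2325×45×10³) + 525/(2425×197×10³) = 7.551×10⁻⁶ mm/N.
P = 3.187 / 7.551×10⁻⁶ = 422100 N = 422.1 kN, tensile.
σ_{magnesium alloy} = P / A = 422100 / 2325 = 181.5 MPa.

σ ≈ 182 MPa (tensile)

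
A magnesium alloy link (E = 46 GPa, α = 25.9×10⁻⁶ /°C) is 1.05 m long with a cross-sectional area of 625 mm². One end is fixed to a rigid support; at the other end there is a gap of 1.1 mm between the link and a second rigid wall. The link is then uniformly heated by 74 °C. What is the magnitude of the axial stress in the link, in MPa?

Free thermal elongation = αΔT L = 25.9×10⁻⁶ × 74 × 1050 = 2.012 mm.
After closing the 1.1 mm clearance, 2.012 − 1.1 = 0.9124 mm of expansion remains to be suppressed by the wall.
That suppressed elongation corresponds to σ = E·Δ/L = 46×10³ × 0.9124/1050 = 39.97 MPa.

σ ≈ 40 MPa (compressive)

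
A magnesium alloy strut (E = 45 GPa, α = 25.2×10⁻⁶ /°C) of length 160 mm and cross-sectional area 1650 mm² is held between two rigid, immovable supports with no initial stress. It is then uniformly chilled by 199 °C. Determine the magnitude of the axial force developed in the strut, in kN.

With zero net strain, σ = E·αΔT = 45 GPa × 25.2×10⁻⁶ × 199 = 225.7 MPa.
Axial force P = σA = 225.7 × 1650 = 372300 N = 372.3 kN, tensile.

P ≈ 372 kN (tensile)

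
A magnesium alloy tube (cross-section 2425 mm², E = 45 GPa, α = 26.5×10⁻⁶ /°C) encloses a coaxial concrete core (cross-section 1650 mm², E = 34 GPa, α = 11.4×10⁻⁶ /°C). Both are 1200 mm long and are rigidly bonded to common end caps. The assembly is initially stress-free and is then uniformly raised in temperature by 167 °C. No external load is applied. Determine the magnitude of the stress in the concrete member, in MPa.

Both members must finish at the same length. With the larger α, the magnesium alloy tends to over-expand; the plates restrain it, putting the magnesium alloy in compression and the concrete in tension. With no external load the two internal forces are equal and opposite, magnitude P.
Compatibility of the two members (thermal + elastic change equal): (α₁ − α₂)ΔT = P·[1/(A₁E₁) + 1/(A₂E₂)].
|α₁ − α₂|·ΔT = 15.1×10⁻⁶ × 167 = 0.002522.
1/(A₁E₁) + 1/(A₂E₂) = 1/(2425×45×10³) + 1/(1650×34×10³) = 2.699×10⁻⁸ N⁻¹.
So P = 0.002522 / 2.699×10⁻⁸ = 93.43 kN.
σ_{concrete} = P/A₂ = 93430/1650 = 56.63 MPa, tensile.

σ ≈ 56.6 MPa (tensile)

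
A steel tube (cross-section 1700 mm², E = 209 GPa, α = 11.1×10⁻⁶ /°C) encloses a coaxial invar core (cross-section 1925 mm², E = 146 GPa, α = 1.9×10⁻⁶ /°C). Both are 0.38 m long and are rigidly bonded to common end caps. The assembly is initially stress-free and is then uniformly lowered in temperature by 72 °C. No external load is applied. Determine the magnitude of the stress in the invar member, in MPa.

Both members must finish at the same length. With the larger α, the steel tends to over-contract; the plates restrain it, putting the steel in tension and the invar in compression. With no external load the two internal forces are equal and opposite, magnitude P.
Compatibility of the two members (thermal + elastic change equal): (α₁ − α₂)ΔT = P·[1/(A₁E₁) + 1/(A₂E₂)].
|α₁ − α₂|·ΔT = 9.2×10⁻⁶ × 72 = 0.0006624.
1/(A₁E₁) + 1/(A₂E₂) = 1/(1700×209×10³) + 1/(1925×146×10³) = 6.373×10⁻⁹ N⁻¹.
So P = 0.0006624 / 6.373×10⁻⁹ = 103.9 kN.
σ_{invar} = P/A₂ = 103900/1925 = 54 MPa, compressive.

σ ≈ 54 MPa (compressive)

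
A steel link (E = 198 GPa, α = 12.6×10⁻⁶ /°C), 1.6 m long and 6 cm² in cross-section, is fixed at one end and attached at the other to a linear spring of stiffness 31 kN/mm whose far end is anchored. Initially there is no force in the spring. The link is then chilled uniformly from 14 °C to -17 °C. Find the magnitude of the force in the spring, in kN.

The unrestrained thermal change is αΔT L = 12.6×10⁻⁶ × 31 × 1600 = 0.625 mm.
With a force P in the spring, the elastic change of the link is PL/(AE) and that of the spring is P/k; compatibility requires their sum to equal δ_free.
P [ L/(AE) + 1/k ] = δ_free → P [ 1600/(600×198×10³) + 1/(31×10³) ] = 0.625.
P = 0.625 / 4.573×10⁻⁵ = 13670 N.

P ≈ 13.7 kN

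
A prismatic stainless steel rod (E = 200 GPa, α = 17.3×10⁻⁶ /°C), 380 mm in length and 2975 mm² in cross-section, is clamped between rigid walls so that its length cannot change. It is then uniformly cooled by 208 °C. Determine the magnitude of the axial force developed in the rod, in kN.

Full restraint means ε = 0, so the stress is σ = EαΔT = 200×10³ × 17.3×10⁻⁶ × 208 = 719.7 MPa.
Then P = σA = 719.7 × 2975 mm² = 2141 kN, tensile.

P ≈ 2140 kN (tensile)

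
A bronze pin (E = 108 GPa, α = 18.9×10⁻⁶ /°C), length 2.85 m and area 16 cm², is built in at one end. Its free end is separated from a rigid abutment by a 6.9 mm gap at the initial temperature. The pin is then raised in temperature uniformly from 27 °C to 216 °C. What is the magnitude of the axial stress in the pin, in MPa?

σ ≈ 124 MPa (compressive)

Unrestrained expansion: δ_free = αΔT L = 18.9×10⁻⁶ × 189 × 2850 = 10.18 mm.
The gap closes (δ_free > 6.9 mm) and the wall then resists a further 10.18 − 6.9 = 3.28 mm of expansion.
That suppressed elongation corresponds to σ = E·Δ/L = 108×10³ × 3.28/2850 = 124.3 MPa.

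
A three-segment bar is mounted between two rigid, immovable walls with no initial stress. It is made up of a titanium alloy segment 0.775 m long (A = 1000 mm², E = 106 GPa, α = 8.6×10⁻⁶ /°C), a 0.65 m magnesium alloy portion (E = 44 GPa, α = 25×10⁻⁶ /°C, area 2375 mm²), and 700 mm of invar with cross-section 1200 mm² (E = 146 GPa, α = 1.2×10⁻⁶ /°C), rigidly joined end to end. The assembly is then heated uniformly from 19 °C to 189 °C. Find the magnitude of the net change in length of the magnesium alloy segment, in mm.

With the walls removed the bar would change length by δ_free = Σ αᵢΔT Lᵢ = 8.6×10⁻⁶×170×775 + 25×10⁻⁶×170×650 + 1.2×10⁻⁶×170×700 = 4.038 mm.
Since the ends are fixed, an axial force P builds up, equal in every segment, with P · Σ Lᵢ/(AᵢEᵢ) = δ_free.
The series flexibility is Σ Lᵢ/(AᵢEᵢ) = 775/(1000×106×10³) + 650/(2375×44×10³) + 700/(1200×146×10³) = 1.753×10⁻⁵ mm/N.
P = 4.038 / 1.753×10⁻⁵ = 230400 N = 230.4 kN, compressive.
For the magnesium alloy segment, free thermal change = 25×10⁻⁶×170×650 = 2.762 mm and elastic change from P = 230400×650/(2375×44×10³) = 1.433 mm; these oppose, so the net change is 1.33 mm (segment lengthens).

|ΔL| ≈ 1.33 mm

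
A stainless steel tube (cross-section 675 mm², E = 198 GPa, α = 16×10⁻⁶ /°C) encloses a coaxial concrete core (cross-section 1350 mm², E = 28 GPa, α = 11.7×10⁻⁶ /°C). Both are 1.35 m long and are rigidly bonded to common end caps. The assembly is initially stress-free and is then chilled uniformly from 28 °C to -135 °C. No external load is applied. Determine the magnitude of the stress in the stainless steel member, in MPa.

σ ≈ 30.6 MPa (tensile)

Both members must finish at the same length. With the larger α, the stainless steel tends to over-contract; the plates restrain it, putting the stainless steel in tension and the concrete in compression. With no external load the two internal forces are equal and opposite, magnitude P.
Compatibility of the two members (thermal + elastic change equal): (α₁ − α₂)ΔT = P·[1/(A₁E₁) + 1/(A₂E₂)].
|α₁ − α₂|·ΔT = 4.3×10⁻⁶ × 163 = 0.0007009.
1/(A₁E₁) + 1/(A₂E₂) = 1/(675×198×10³) + 1/(1350×28×10³) = 3.394×10⁻⁸ N⁻¹.
So P = 0.0007009 / 3.394×10⁻⁸ = 20.65 kN.
σ_{stainless steel} = P/A₁ = 20650/675 = 30.6 MPa, tensile.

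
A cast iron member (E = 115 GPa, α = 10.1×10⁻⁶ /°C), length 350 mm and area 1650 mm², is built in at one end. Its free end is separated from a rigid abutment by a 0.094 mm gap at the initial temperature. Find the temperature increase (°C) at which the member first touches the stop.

The gap closes when αΔT L = 0.094 mm, since the member is still unstressed at that instant.
So ΔT = g/(αL) = 0.094/(10.1×10⁻⁶ × 350) = 26.59 °C.

ΔT ≈ 26.6 °C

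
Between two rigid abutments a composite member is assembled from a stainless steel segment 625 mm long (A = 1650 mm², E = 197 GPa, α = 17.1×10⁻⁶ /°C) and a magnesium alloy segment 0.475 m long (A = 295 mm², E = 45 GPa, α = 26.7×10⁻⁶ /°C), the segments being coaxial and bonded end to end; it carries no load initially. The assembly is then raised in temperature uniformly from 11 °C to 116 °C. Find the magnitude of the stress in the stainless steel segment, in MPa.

With the walls removed the bar would change length by δ_free = Σ αᵢΔT Lᵢ = 17.1×10⁻⁶×105×625 + 26.7×10⁻⁶×105×475 = 2.454 mm.
The walls prevent any net length change, so an axial force P (same in every segment) develops. Compatibility: P · Σ Lᵢ/(AᵢEᵢ) = δ_free.
Σ Lᵢ/(AᵢEᵢ) = 625/(1650×197×10³) + 475/(295×45×10³) = 3.77×10⁻⁵ mm/N.
Hence P = δ_free / Σ(L/AE) = 2.454/3.77×10⁻⁵ = 65.08 kN (compressive).
σ_{stainless steel} = P / A = 65080 / 1650 = 39.44 MPa.

σ ≈ 39.4 MPa (compressive)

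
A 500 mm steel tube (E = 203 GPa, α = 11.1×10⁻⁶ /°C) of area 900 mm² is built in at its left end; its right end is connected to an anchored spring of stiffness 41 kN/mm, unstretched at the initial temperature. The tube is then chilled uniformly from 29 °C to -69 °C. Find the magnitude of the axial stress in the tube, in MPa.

If the spring were absent the tube would shorten by αΔT L = 11.1×10⁻⁶ × 98 × 500 = 0.5439 mm.
With a force P in the spring, the elastic change of the tube is PL/(AE) and that of the spring is P/k; compatibility requires their sum to equal δ_free.
So P = δ_free / [L/(AE) + 1/k] = 0.5439 / [ 500/(900×203×10³) + 1/(41×10³) ].
P = 0.5439 / 2.713×10⁻⁵ = 20050 N.
σ = P/A = 20050/900 = 22.28 MPa.

σ ≈ 22.3 MPa (tensile)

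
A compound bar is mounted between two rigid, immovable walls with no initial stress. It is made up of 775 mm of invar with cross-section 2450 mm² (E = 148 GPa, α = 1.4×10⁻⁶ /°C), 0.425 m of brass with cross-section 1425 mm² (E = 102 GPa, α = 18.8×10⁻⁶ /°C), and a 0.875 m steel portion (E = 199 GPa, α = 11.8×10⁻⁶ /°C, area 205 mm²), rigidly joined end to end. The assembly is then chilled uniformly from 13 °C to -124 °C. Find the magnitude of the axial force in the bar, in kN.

If the supports were absent, the total length change would be Σ αᵢΔT Lᵢ = 1.4×10⁻⁶×137×775 + 18.8×10⁻⁶×137×425 + 11.8×10⁻⁶×137×875 = 2.658 mm.
The rigid supports impose zero overall length change; the single axial force P common to all segments must satisfy P Σ Lᵢ/(AᵢEᵢ) = δ_free.
Σ Lᵢ/(AᵢEᵢ) = 775/(2450×148×10³) + 425/(1425×102×10³) + 875/(205×199×10³) = 2.651×10⁻⁵ mm/N.
P = 2.658 / 2.651×10⁻⁵ = 100300 N = 100.3 kN, tensile.

P ≈ 100 kN (tensile)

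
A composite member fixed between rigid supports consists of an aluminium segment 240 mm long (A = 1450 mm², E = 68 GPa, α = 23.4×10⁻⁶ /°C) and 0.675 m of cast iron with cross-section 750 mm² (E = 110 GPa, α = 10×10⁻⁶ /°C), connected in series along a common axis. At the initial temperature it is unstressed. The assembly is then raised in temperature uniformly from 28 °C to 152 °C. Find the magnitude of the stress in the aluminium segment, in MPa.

σ ≈ 99.6 MPa (compressive)

Free thermal expansion of the whole bar: Σ αᵢΔT Lᵢ = 23.4×10⁻⁶×124×240 + 10×10⁻⁶×124×675 = 1.533 mm.
The walls prevent any net length change, so an axial force P (same in every segment) develops. Compatibility: P · Σ Lᵢ/(AᵢEᵢ) = δ_free.
Σ Lᵢ/(AᵢEᵢ) = 240/(1450×68×10³) + 675/(750×110×10³) = 1.062×10⁻⁵ mm/N.
Hence P = δ_free / Σ(L/AE) = 1.533/1.062×10⁻⁵ = 144.4 kN (compressive).
σ_{aluminium} = P / A = 144400 / 1450 = 99.62 MPa.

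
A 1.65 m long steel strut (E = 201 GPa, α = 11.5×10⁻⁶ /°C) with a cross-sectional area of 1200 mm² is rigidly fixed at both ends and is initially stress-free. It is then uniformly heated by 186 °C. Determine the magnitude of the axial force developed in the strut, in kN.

Full restraint means ε = 0, so the stress is σ = EαΔT = 201×10³ × 11.5×10⁻⁶ × 186 = 429.9 MPa.
P = AEαΔT = 1200 × 201×10³ × 11.5×10⁻⁶ × 186 = 515.9 kN (compressive).

P ≈ 516 kN (compressive)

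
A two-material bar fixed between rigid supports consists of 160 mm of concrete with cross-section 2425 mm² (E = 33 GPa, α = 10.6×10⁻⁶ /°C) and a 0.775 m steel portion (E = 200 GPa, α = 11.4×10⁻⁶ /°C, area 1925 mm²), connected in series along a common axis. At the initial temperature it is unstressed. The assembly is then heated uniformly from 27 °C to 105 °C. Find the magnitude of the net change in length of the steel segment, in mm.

Free thermal expansion of the whole bar: Σ αᵢΔT Lᵢ = 10.6×10⁻⁶×78×160 + 11.4×10⁻⁶×78×775 = 0.8214 mm.
The rigid supports impose zero overall length change; the single axial force P common to all segments must satisfy P Σ Lᵢ/(AᵢEᵢ) = δ_free.
Σ Lᵢ/(AᵢEᵢ) = 160/(2425×33×10³) + 775/(1925×200×10³) = 4.012×10⁻⁶ mm/N.
Hence P = δ_free / Σ(L/AE) = 0.8214/4.012×10⁻⁶ = 204.7 kN (compressive).
For the steel segment, free thermal change = 11.4×10⁻⁶×78×775 = 0.6891 mm and elastic change from P = 204700×775/(1925×200×10³) = 0.4121 mm; these oppose, so the net change is 0.277 mm (segment lengthens).

|ΔL| ≈ 0.277 mm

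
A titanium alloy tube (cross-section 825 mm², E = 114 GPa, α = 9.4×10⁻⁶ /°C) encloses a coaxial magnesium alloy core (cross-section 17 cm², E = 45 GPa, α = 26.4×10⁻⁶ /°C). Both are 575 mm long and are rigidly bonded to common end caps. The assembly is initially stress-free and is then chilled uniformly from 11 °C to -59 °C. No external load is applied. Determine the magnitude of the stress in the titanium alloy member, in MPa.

Both members must finish at the same length. With the larger α, the magnesium alloy tends to over-contract; the plates restrain it, putting the magnesium alloy in tension and the titanium alloy in compression. With no external load the two internal forces are equal and opposite, magnitude P.
Setting the final lengths equal and cancelling L: (α₁ − α₂)ΔT = P/(A₁E₁) + P/(A₂E₂).
|α₁ − α₂|·ΔT = 17×10⁻⁶ × 70 = 0.00119.
1/(A₁E₁) + 1/(A₂E₂) = 1/(825×114×10³) + 1/(1700×45×10³) = 2.37×10⁻⁸ N⁻¹.
So P = 0.00119 / 2.37×10⁻⁸ = 50.2 kN.
σ_{titanium alloy} = P/A₁ = 50200/825 = 60.85 MPa, compressive.

σ ≈ 60.9 MPa (compressive)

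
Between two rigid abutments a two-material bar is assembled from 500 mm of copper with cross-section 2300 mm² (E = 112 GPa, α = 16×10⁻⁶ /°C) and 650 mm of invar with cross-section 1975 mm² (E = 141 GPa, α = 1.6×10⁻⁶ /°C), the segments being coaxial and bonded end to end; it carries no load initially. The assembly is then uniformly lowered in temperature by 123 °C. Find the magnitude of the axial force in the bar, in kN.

P ≈ 260 kN (tensile)

If the supports were absent, the total length change would be Σ αᵢΔT Lᵢ = 16×10⁻⁶×123×500 + 1.6×10⁻⁶×123×650 = 1.112 mm.
Since the ends are fixed, an axial force P builds up, equal in every segment, with P · Σ Lᵢ/(AᵢEᵢ) = δ_free.
Σ Lᵢ/(AᵢEᵢ) = 500/(2300×112×10³) + 650/(1975×141×10³) = 4.275×10⁻⁶ mm/N.
Hence P = δ_free / Σ(L/AE) = 1.112/4.275×10⁻⁶ = 260.1 kN (tensile).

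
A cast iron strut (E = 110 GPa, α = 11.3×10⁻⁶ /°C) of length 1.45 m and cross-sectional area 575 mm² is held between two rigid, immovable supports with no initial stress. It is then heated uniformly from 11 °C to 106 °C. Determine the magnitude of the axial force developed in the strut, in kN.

P ≈ 67.9 kN (compressive)

Full restraint means ε = 0, so the stress is σ = EαΔT = 110×10³ × 11.3×10⁻⁶ × 95 = 118.1 MPa.
P = AEαΔT = 575 × 110×10³ × 11.3×10⁻⁶ × 95 = 67.9 kN (compressive).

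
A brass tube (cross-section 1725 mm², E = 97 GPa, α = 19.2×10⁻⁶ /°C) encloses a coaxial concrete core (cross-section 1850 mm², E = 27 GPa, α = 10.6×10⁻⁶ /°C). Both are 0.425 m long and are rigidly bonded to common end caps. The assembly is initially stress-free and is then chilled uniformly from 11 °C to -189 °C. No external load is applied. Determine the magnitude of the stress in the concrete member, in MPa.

The brass has the larger α, so on cooling it would change length more than the concrete if both were free. The rigid plates force a common final length, so the brass is put into tension and the concrete into compression, with equal and opposite forces P (no external load).
Equating the net (thermal + elastic) strains gives |α₁ − α₂|·ΔT = P·[1/(A₁E₁) + 1/(A₂E₂)].
|α₁ − α₂|·ΔT = 8.6×10⁻⁶ × 200 = 0.00172.
1/(A₁E₁) + 1/(A₂E₂) = 1/(1725×97×10³) + 1/(1850×27×10³) = 2.6×10⁻⁸ N⁻¹.
P = 0.00172 / 2.6×10⁻⁸ = 66160 N = 66.16 kN.
σ_{concrete} = P/A₂ = 66160/1850 = 35.76 MPa, compressive.

σ ≈ 35.8 MPa (compressive)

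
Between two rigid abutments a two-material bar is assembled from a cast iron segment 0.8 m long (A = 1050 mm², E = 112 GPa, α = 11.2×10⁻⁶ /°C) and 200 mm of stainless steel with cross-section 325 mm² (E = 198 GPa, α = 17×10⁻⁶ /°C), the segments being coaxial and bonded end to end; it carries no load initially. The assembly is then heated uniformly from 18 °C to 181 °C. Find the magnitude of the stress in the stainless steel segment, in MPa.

If the supports were absent, the total length change would be Σ αᵢΔT Lᵢ = 11.2×10⁻⁶×163×800 + 17×10⁻⁶×163×200 = 2.015 mm.
The rigid supports impose zero overall length change; the single axial force P common to all segments must satisfy P Σ Lᵢ/(AᵢEᵢ) = δ_free.
The series flexibility is Σ Lᵢ/(AᵢEᵢ) = 800/(1050×112×10³) + 200/(325×198×10³) = 9.911×10⁻⁶ mm/N.
So P = 2.015 / 9.911×10⁻⁶ = 203.3 kN, compressive.
σ_{stainless steel} = P / A = 203300 / 325 = 625.5 MPa.

σ ≈ 625 MPa (compressive)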